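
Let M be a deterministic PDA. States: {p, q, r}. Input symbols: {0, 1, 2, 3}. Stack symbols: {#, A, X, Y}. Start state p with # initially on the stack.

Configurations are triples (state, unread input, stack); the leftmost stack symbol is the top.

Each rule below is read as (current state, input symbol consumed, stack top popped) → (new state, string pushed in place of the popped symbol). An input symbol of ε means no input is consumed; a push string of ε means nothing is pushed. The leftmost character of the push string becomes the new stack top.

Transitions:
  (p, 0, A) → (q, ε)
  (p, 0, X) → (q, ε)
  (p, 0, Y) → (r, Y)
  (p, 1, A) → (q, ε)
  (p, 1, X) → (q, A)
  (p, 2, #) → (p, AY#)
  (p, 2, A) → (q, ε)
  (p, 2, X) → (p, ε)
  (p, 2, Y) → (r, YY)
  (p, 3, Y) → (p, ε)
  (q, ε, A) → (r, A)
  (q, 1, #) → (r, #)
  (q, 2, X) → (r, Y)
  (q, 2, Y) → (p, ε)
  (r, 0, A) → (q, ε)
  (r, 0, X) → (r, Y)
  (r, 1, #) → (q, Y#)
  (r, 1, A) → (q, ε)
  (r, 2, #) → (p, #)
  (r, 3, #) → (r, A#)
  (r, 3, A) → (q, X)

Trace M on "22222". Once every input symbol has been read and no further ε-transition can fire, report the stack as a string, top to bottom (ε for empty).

Y#

(p, 22222, #) ⊢ (p, 2222, AY#) ⊢ (q, 222, Y#) ⊢ (p, 22, #) ⊢ (p, 2, AY#) ⊢ (q, ε, Y#)
All input consumed in state q with stack Y#.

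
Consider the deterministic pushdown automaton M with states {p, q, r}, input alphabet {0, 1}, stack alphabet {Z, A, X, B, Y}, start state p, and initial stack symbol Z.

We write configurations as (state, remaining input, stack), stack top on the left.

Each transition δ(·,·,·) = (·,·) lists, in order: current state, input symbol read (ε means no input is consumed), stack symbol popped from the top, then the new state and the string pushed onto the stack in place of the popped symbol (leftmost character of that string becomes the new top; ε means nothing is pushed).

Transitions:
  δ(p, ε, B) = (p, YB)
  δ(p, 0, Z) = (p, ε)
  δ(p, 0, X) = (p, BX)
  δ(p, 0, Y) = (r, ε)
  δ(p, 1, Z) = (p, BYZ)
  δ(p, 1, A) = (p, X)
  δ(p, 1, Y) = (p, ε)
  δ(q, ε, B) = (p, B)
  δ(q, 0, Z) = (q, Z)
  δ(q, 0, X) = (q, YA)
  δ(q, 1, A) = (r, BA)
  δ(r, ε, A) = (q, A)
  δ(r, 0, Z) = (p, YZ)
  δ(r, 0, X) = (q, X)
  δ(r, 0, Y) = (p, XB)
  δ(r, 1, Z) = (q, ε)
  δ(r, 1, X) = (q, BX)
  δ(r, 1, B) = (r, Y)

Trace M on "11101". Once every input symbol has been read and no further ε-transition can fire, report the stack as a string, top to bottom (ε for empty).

(p, 11101, Z) ⊢ (p, 1101, BYZ) ⊢ (p, 1101, YBYZ) ⊢ (p, 101, BYZ) ⊢ (p, 101, YBYZ) ⊢ (p, 01, BYZ) ⊢ (p, 01, YBYZ) ⊢ (r, 1, BYZ) ⊢ (r, ε, YYZ)
All input consumed in state r with stack YYZ.

YYZ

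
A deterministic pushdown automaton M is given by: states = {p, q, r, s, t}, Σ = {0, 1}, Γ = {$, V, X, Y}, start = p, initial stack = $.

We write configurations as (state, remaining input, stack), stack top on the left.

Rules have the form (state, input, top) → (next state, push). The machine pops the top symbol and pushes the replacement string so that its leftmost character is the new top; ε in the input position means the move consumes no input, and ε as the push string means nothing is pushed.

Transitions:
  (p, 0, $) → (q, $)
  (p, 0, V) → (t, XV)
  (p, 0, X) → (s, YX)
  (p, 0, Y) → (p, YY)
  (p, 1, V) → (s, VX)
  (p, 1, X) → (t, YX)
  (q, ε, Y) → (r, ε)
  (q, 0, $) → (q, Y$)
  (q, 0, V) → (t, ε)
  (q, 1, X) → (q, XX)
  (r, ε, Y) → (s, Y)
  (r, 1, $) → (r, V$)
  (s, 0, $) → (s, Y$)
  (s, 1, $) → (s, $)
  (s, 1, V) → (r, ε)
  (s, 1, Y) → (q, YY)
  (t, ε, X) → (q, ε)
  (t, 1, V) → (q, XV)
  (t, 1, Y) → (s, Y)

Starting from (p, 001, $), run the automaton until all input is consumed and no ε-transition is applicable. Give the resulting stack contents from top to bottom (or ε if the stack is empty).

V$

(p, 001, $)
  read 0, top $: go to q, push $ → (q, 01, $)
  read 0, top $: go to q, push Y$ → (q, 1, Y$)
  ε-move, top Y: go to r, push ε → (r, 1, $)
  read 1, top $: go to r, push V$ → (r, ε, V$)
All input consumed in state r with stack V$.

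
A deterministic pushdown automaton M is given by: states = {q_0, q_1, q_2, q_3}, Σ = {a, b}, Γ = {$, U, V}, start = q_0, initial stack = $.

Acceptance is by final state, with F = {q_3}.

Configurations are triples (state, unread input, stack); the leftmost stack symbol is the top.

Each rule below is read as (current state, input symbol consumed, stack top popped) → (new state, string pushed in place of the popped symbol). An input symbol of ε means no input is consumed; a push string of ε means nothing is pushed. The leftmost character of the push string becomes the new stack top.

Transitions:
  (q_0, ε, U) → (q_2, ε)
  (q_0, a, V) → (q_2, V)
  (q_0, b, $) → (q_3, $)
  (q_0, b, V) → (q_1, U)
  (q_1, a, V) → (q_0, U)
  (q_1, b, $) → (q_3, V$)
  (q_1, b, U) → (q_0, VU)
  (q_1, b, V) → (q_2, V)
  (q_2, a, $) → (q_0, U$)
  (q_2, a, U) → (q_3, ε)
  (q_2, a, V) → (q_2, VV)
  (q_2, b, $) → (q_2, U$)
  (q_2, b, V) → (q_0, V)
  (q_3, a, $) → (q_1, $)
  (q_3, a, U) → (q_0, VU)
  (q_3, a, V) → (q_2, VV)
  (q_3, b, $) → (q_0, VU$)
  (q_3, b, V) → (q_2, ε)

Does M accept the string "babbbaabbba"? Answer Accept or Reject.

(q_0, babbbaabbba, $) ⊢ (q_3, abbbaabbba, $) ⊢ (q_1, bbbaabbba, $) ⊢ (q_3, bbaabbba, V$) ⊢ (q_2, baabbba, $) ⊢ (q_2, aabbba, U$) ⊢ (q_3, abbba, $) ⊢ (q_1, bbba, $) ⊢ (q_3, bba, V$) ⊢ (q_2, ba, $) ⊢ (q_2, a, U$) ⊢ (q_3, ε, $)
All input consumed; state q_3 ∈ F.

Accept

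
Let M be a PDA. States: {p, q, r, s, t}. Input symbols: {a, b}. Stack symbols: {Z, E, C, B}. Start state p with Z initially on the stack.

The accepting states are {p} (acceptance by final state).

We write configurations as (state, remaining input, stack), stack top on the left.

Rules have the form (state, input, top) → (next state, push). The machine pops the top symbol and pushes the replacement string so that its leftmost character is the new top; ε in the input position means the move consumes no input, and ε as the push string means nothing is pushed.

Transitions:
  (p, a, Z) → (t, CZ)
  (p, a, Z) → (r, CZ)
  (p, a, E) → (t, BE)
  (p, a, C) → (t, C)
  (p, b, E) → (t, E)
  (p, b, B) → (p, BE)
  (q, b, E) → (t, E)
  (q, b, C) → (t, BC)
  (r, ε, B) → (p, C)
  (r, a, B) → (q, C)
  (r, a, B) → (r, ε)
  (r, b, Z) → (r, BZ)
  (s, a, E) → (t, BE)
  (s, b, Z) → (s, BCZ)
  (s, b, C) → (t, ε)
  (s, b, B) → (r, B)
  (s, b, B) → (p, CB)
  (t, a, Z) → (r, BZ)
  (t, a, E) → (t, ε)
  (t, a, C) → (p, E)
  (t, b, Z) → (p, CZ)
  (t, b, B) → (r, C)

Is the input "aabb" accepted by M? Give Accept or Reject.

Reject

No computation consumes all input and reaches a final state.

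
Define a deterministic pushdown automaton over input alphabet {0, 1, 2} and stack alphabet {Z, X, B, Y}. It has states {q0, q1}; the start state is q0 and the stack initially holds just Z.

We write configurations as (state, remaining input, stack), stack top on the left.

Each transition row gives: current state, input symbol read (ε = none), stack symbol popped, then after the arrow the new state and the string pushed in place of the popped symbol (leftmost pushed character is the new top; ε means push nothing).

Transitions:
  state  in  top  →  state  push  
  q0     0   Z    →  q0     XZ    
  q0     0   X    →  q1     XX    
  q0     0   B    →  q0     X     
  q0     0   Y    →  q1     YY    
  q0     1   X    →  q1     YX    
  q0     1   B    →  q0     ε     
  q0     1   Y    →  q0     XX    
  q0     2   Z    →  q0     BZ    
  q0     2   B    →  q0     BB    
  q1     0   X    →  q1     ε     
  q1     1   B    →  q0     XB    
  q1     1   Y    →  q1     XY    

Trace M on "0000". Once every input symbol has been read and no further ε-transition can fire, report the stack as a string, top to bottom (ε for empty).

(q0, 0000, Z)
  read 0, top Z: go to q0, push XZ → (q0, 000, XZ)
  read 0, top X: go to q1, push XX → (q1, 00, XXZ)
  read 0, top X: go to q1, push ε → (q1, 0, XZ)
  read 0, top X: go to q1, push ε → (q1, ε, Z)
All input consumed in state q1 with stack Z.

Z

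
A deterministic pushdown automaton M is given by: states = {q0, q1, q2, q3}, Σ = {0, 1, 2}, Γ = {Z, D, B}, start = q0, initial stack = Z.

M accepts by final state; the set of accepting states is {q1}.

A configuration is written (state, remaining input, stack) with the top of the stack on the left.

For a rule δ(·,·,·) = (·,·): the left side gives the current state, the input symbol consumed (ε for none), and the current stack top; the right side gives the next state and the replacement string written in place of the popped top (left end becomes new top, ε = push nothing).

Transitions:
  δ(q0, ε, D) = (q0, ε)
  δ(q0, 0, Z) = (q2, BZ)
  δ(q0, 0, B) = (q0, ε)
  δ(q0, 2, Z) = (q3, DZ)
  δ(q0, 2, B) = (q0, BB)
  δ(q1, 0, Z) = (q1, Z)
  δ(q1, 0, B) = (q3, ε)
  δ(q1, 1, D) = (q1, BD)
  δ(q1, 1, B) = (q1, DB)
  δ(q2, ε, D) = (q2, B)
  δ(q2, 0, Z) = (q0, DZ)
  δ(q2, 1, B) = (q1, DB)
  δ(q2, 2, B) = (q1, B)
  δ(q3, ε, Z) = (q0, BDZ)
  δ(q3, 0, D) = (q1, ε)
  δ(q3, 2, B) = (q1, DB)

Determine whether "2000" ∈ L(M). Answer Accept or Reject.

(q0, 2000, Z) ⊢ (q3, 000, DZ) ⊢ (q1, 00, Z) ⊢ (q1, 0, Z) ⊢ (q1, ε, Z)
All input consumed; state q1 ∈ F.

Accept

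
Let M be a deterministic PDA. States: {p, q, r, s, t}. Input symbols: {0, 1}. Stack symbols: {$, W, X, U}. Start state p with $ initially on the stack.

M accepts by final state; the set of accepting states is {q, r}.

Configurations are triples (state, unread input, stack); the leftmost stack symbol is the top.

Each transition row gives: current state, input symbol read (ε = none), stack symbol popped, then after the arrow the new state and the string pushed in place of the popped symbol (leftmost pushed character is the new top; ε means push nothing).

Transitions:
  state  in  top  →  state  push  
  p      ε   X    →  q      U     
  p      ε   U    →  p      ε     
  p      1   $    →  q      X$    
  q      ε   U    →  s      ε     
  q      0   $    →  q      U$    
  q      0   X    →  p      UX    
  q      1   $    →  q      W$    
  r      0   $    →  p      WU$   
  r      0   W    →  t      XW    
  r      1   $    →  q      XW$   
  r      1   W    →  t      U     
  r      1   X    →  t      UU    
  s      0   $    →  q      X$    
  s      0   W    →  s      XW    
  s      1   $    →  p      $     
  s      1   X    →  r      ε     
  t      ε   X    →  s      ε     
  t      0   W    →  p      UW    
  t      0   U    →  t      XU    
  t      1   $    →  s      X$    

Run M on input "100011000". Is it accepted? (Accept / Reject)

Accept

(p, 100011000, $)
  read 1, top $: go to q, push X$ → (q, 00011000, X$)
  read 0, top X: go to p, push UX → (p, 0011000, UX$)
  ε-move, top U: go to p, push ε → (p, 0011000, X$)
  ε-move, top X: go to q, push U → (q, 0011000, U$)
  ε-move, top U: go to s, push ε → (s, 0011000, $)
  read 0, top $: go to q, push X$ → (q, 011000, X$)
  read 0, top X: go to p, push UX → (p, 11000, UX$)
  ε-move, top U: go to p, push ε → (p, 11000, X$)
  ε-move, top X: go to q, push U → (q, 11000, U$)
  ε-move, top U: go to s, push ε → (s, 11000, $)
  read 1, top $: go to p, push $ → (p, 1000, $)
  read 1, top $: go to q, push X$ → (q, 000, X$)
  read 0, top X: go to p, push UX → (p, 00, UX$)
  ε-move, top U: go to p, push ε → (p, 00, X$)
  ε-move, top X: go to q, push U → (q, 00, U$)
  ε-move, top U: go to s, push ε → (s, 00, $)
  read 0, top $: go to q, push X$ → (q, 0, X$)
  read 0, top X: go to p, push UX → (p, ε, UX$)
  ε-move, top U: go to p, push ε → (p, ε, X$)
  ε-move, top X: go to q, push U → (q, ε, U$)
All input consumed; state q ∈ F.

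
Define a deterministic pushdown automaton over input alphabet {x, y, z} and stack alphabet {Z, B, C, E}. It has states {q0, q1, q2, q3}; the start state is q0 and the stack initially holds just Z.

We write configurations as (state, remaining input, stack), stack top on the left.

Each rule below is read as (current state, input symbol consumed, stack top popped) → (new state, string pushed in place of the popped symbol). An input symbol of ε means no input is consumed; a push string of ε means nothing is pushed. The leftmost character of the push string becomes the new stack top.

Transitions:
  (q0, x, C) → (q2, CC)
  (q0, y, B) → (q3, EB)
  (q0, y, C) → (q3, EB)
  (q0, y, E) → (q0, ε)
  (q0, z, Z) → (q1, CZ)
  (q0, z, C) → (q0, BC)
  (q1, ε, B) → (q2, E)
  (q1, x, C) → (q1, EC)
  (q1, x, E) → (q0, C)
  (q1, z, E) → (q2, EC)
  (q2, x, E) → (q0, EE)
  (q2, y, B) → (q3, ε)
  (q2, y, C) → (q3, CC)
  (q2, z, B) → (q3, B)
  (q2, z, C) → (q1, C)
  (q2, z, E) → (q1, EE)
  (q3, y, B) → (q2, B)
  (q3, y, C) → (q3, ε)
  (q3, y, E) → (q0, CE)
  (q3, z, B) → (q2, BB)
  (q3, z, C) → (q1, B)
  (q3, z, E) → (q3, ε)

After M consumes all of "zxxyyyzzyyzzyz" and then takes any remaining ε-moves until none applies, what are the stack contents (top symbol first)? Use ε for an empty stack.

BBEBCZ

(q0, zxxyyyzzyyzzyz, Z)
  read z, top Z: go to q1, push CZ → (q1, xxyyyzzyyzzyz, CZ)
  read x, top C: go to q1, push EC → (q1, xyyyzzyyzzyz, ECZ)
  read x, top E: go to q0, push C → (q0, yyyzzyyzzyz, CCZ)
  read y, top C: go to q3, push EB → (q3, yyzzyyzzyz, EBCZ)
  read y, top E: go to q0, push CE → (q0, yzzyyzzyz, CEBCZ)
  read y, top C: go to q3, push EB → (q3, zzyyzzyz, EBEBCZ)
  read z, top E: go to q3, push ε → (q3, zyyzzyz, BEBCZ)
  read z, top B: go to q2, push BB → (q2, yyzzyz, BBEBCZ)
  read y, top B: go to q3, push ε → (q3, yzzyz, BEBCZ)
  read y, top B: go to q2, push B → (q2, zzyz, BEBCZ)
  read z, top B: go to q3, push B → (q3, zyz, BEBCZ)
  read z, top B: go to q2, push BB → (q2, yz, BBEBCZ)
  read y, top B: go to q3, push ε → (q3, z, BEBCZ)
  read z, top B: go to q2, push BB → (q2, ε, BBEBCZ)
All input consumed in state q2 with stack BBEBCZ.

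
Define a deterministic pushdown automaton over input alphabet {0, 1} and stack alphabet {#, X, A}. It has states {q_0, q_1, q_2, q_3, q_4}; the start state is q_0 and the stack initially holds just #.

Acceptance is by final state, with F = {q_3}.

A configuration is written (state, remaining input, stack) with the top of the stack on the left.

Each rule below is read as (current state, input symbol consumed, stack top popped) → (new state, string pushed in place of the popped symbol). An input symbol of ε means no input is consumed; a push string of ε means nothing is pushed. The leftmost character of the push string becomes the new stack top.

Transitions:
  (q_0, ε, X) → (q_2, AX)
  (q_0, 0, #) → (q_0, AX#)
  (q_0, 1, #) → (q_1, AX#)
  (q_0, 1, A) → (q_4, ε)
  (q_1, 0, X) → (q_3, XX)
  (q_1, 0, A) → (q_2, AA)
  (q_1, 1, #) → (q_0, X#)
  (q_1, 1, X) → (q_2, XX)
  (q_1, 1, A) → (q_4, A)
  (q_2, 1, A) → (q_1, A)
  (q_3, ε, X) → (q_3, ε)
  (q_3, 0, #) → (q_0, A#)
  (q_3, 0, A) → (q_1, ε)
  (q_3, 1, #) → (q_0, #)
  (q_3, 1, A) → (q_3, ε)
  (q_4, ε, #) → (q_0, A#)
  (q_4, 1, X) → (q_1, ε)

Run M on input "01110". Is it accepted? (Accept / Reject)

(q_0, 01110, #) ⊢ (q_0, 1110, AX#) ⊢ (q_4, 110, X#) ⊢ (q_1, 10, #) ⊢ (q_0, 0, X#) ⊢ (q_2, 0, AX#)
No transition applies at (q_2, 0, AX#); input not fully consumed.

Reject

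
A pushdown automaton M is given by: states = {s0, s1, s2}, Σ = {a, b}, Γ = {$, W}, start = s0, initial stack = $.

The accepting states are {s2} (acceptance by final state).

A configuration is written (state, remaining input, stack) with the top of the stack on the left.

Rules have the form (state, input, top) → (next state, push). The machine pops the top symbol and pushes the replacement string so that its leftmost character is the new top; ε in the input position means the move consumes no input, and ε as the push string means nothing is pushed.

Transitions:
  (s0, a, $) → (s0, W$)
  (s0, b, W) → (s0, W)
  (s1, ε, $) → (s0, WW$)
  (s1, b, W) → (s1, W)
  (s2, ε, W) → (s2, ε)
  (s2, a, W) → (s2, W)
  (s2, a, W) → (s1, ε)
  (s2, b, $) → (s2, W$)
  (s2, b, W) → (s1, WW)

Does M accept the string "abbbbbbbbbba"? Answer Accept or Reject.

No computation consumes all input and reaches a final state.

Reject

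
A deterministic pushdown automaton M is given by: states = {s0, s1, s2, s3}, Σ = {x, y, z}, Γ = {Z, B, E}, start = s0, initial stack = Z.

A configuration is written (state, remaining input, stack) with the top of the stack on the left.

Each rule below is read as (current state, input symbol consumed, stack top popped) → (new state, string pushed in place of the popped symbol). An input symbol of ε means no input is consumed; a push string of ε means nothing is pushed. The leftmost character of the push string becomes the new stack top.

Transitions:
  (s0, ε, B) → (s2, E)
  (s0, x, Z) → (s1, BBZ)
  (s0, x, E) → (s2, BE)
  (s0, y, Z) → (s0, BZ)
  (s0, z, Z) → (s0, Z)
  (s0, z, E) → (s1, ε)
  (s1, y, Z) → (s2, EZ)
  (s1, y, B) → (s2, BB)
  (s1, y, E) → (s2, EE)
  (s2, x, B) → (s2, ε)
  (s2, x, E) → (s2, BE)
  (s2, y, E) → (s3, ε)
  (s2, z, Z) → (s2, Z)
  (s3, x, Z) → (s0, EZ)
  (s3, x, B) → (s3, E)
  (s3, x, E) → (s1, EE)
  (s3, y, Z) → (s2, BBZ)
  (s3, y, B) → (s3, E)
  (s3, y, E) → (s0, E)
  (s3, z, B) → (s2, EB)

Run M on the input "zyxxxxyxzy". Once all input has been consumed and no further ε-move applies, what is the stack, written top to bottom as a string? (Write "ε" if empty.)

(s0, zyxxxxyxzy, Z)
  read z, top Z: go to s0, push Z → (s0, yxxxxyxzy, Z)
  read y, top Z: go to s0, push BZ → (s0, xxxxyxzy, BZ)
  ε-move, top B: go to s2, push E → (s2, xxxxyxzy, EZ)
  read x, top E: go to s2, push BE → (s2, xxxyxzy, BEZ)
  read x, top B: go to s2, push ε → (s2, xxyxzy, EZ)
  read x, top E: go to s2, push BE → (s2, xyxzy, BEZ)
  read x, top B: go to s2, push ε → (s2, yxzy, EZ)
  read y, top E: go to s3, push ε → (s3, xzy, Z)
  read x, top Z: go to s0, push EZ → (s0, zy, EZ)
  read z, top E: go to s1, push ε → (s1, y, Z)
  read y, top Z: go to s2, push EZ → (s2, ε, EZ)
All input consumed in state s2 with stack EZ.

EZ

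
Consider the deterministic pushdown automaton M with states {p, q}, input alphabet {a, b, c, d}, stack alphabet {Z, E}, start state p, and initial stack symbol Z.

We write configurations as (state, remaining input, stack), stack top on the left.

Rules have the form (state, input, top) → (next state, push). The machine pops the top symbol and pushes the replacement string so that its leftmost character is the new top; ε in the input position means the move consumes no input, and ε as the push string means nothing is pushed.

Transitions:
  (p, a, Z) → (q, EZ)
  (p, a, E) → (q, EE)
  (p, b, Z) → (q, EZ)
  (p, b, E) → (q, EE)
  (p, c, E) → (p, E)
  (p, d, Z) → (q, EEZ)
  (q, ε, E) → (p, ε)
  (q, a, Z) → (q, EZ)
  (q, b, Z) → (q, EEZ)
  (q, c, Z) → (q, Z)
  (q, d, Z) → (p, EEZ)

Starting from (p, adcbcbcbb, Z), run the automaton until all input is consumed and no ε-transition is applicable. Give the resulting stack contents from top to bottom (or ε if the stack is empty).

EZ

(p, adcbcbcbb, Z)
  read a, top Z: go to q, push EZ → (q, dcbcbcbb, EZ)
  ε-move, top E: go to p, push ε → (p, dcbcbcbb, Z)
  read d, top Z: go to q, push EEZ → (q, cbcbcbb, EEZ)
  ε-move, top E: go to p, push ε → (p, cbcbcbb, EZ)
  read c, top E: go to p, push E → (p, bcbcbb, EZ)
  read b, top E: go to q, push EE → (q, cbcbb, EEZ)
  ε-move, top E: go to p, push ε → (p, cbcbb, EZ)
  read c, top E: go to p, push E → (p, bcbb, EZ)
  read b, top E: go to q, push EE → (q, cbb, EEZ)
  ε-move, top E: go to p, push ε → (p, cbb, EZ)
  read c, top E: go to p, push E → (p, bb, EZ)
  read b, top E: go to q, push EE → (q, b, EEZ)
  ε-move, top E: go to p, push ε → (p, b, EZ)
  read b, top E: go to q, push EE → (q, ε, EEZ)
  ε-move, top E: go to p, push ε → (p, ε, EZ)
All input consumed in state p with stack EZ.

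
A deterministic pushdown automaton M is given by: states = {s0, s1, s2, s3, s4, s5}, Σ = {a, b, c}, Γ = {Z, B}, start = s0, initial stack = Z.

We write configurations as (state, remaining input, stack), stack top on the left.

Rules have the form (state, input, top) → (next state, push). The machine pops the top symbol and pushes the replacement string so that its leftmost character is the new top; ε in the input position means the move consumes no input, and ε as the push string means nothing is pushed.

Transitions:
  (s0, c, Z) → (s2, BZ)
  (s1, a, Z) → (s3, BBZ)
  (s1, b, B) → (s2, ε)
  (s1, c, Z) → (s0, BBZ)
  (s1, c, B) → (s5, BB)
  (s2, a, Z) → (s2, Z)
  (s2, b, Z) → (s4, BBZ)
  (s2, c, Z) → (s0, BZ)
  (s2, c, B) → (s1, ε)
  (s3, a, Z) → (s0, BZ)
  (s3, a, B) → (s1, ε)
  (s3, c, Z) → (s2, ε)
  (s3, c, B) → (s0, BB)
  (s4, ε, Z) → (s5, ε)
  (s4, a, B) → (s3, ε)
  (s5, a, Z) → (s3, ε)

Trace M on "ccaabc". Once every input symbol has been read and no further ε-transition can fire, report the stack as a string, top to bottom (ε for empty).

BZ

(s0, ccaabc, Z)
  read c, top Z: go to s2, push BZ → (s2, caabc, BZ)
  read c, top B: go to s1, push ε → (s1, aabc, Z)
  read a, top Z: go to s3, push BBZ → (s3, abc, BBZ)
  read a, top B: go to s1, push ε → (s1, bc, BZ)
  read b, top B: go to s2, push ε → (s2, c, Z)
  read c, top Z: go to s0, push BZ → (s0, ε, BZ)
All input consumed in state s0 with stack BZ.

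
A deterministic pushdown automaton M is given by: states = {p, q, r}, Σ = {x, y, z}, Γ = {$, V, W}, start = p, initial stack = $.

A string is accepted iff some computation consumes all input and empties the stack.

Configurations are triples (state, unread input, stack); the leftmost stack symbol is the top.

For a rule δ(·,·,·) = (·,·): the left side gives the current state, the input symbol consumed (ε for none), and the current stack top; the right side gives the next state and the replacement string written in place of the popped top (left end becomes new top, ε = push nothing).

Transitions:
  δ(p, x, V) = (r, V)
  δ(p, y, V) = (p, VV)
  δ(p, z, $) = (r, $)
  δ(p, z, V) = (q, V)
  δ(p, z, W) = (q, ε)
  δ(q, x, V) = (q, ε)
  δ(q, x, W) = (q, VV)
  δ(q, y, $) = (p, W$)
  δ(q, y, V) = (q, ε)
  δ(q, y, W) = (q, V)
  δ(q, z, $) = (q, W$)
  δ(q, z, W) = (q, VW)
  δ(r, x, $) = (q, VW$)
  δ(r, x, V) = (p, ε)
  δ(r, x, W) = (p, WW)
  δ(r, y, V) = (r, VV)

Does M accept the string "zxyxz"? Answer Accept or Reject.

Reject

(p, zxyxz, $)
  read z, top $: go to r, push $ → (r, xyxz, $)
  read x, top $: go to q, push VW$ → (q, yxz, VW$)
  read y, top V: go to q, push ε → (q, xz, W$)
  read x, top W: go to q, push VV → (q, z, VV$)
No transition applies at (q, z, VV$); input not fully consumed.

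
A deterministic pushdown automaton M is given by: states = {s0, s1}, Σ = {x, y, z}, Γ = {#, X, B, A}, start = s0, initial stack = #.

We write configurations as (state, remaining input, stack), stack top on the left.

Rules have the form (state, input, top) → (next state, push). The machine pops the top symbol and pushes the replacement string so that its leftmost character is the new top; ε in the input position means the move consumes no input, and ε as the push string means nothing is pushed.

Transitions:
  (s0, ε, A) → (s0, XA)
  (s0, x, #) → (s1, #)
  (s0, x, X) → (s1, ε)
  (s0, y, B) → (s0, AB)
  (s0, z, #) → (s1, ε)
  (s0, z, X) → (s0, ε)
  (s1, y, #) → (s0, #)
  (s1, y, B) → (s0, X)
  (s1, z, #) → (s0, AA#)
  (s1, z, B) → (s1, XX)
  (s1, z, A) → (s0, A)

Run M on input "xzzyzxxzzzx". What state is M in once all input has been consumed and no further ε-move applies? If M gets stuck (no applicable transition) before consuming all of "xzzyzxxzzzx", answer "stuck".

(s0, xzzyzxxzzzx, #)
  read x, top #: go to s1, push # → (s1, zzyzxxzzzx, #)
  read z, top #: go to s0, push AA# → (s0, zyzxxzzzx, AA#)
  ε-move, top A: go to s0, push XA → (s0, zyzxxzzzx, XAA#)
  read z, top X: go to s0, push ε → (s0, yzxxzzzx, AA#)
  ε-move, top A: go to s0, push XA → (s0, yzxxzzzx, XAA#)
No transition for (s0, y, top X); M blocks with input yzxxzzzx remaining.

stuck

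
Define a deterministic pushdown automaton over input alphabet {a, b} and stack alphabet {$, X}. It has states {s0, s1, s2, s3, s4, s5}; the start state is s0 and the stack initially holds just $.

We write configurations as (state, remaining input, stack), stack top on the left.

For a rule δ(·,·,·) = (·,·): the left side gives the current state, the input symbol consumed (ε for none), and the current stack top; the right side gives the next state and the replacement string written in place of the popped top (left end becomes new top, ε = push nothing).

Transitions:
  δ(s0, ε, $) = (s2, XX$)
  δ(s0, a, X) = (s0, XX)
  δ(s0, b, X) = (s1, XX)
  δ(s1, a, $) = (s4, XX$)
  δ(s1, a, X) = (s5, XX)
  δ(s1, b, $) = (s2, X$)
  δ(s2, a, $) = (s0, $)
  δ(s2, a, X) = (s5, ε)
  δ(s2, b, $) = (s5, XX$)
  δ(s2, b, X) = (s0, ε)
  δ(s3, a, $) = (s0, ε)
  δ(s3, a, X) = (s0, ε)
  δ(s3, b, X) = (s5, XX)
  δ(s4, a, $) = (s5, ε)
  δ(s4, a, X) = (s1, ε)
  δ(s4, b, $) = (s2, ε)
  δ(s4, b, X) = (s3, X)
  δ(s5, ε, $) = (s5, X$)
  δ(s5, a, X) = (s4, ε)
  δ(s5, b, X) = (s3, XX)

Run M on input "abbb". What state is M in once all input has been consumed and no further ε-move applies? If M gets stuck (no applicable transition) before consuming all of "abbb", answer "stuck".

s3

(s0, abbb, $) ⊢ (s2, abbb, XX$) ⊢ (s5, bbb, X$) ⊢ (s3, bb, XX$) ⊢ (s5, b, XXX$) ⊢ (s3, ε, XXXX$)
All input consumed; M is in state s3.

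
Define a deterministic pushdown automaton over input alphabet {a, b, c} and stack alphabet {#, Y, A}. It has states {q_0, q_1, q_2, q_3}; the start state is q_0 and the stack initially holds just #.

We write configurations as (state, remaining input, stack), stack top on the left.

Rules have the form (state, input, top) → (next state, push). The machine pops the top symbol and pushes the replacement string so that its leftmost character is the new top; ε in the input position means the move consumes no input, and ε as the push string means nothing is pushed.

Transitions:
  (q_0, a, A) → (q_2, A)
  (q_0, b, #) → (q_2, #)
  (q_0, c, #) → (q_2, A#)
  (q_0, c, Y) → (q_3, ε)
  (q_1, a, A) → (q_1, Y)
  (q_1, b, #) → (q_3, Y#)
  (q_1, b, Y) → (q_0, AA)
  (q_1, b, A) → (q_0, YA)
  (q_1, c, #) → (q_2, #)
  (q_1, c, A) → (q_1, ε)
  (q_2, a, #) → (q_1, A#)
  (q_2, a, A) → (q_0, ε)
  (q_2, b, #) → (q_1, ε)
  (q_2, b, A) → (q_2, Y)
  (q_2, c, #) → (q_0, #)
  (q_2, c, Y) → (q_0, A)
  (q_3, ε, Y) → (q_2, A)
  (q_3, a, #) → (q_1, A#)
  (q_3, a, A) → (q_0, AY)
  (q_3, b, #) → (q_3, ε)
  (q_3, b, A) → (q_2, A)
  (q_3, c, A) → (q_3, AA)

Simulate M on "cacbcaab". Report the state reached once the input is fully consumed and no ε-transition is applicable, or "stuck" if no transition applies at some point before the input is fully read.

q_2

(q_0, cacbcaab, #)
  read c, top #: go to q_2, push A# → (q_2, acbcaab, A#)
  read a, top A: go to q_0, push ε → (q_0, cbcaab, #)
  read c, top #: go to q_2, push A# → (q_2, bcaab, A#)
  read b, top A: go to q_2, push Y → (q_2, caab, Y#)
  read c, top Y: go to q_0, push A → (q_0, aab, A#)
  read a, top A: go to q_2, push A → (q_2, ab, A#)
  read a, top A: go to q_0, push ε → (q_0, b, #)
  read b, top #: go to q_2, push # → (q_2, ε, #)
All input consumed; M is in state q_2.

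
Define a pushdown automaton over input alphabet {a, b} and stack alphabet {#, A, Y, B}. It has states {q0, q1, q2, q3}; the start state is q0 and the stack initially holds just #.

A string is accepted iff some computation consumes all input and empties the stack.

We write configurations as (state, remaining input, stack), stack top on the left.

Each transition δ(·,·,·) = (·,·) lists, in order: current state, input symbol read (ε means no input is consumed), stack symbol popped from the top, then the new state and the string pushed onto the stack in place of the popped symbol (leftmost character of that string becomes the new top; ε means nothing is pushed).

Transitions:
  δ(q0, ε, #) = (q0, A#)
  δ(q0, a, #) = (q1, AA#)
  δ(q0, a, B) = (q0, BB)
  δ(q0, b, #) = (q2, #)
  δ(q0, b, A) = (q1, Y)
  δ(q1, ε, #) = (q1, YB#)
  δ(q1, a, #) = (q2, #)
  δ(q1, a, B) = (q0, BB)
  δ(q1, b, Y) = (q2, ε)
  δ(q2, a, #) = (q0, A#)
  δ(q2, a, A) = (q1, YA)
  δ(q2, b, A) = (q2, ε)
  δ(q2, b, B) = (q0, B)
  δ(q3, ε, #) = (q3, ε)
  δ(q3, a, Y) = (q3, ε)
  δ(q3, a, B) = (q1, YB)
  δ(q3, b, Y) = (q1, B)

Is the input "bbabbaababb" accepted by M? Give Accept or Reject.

No computation consumes all input and empties the stack.

Reject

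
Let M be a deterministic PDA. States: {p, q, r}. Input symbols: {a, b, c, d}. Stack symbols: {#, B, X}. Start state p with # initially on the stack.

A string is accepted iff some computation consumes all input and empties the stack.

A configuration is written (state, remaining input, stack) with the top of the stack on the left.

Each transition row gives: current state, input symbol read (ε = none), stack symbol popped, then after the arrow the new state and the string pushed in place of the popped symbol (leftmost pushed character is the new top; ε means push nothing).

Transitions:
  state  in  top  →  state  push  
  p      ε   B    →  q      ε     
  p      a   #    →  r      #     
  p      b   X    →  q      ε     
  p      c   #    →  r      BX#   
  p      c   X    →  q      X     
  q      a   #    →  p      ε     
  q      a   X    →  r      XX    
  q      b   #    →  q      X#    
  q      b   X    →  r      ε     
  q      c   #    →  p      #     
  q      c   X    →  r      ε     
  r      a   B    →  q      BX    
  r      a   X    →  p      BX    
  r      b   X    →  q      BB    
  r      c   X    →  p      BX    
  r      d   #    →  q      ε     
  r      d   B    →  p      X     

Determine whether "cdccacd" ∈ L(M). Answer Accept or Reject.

Accept

(p, cdccacd, #) ⊢ (r, dccacd, BX#) ⊢ (p, ccacd, XX#) ⊢ (q, cacd, XX#) ⊢ (r, acd, X#) ⊢ (p, cd, BX#) ⊢ (q, cd, X#) ⊢ (r, d, #) ⊢ (q, ε, ε)
All input consumed and the stack is empty.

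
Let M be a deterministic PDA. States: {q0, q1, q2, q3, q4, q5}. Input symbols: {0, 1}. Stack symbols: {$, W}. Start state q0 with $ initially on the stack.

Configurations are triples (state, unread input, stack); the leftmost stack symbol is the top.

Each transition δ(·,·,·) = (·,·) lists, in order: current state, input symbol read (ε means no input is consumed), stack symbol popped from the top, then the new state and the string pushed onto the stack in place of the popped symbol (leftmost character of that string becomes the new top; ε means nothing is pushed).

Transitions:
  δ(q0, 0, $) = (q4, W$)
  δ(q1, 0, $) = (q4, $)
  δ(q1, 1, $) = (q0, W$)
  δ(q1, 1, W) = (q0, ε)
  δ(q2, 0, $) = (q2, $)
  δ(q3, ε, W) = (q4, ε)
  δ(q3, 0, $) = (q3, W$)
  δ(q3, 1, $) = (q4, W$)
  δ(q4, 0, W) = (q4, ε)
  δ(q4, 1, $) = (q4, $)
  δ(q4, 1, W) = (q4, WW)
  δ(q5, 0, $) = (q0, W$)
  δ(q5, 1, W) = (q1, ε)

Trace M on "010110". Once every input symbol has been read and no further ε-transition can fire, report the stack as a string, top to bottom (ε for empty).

(q0, 010110, $) ⊢ (q4, 10110, W$) ⊢ (q4, 0110, WW$) ⊢ (q4, 110, W$) ⊢ (q4, 10, WW$) ⊢ (q4, 0, WWW$) ⊢ (q4, ε, WW$)
All input consumed in state q4 with stack WW$.

WW$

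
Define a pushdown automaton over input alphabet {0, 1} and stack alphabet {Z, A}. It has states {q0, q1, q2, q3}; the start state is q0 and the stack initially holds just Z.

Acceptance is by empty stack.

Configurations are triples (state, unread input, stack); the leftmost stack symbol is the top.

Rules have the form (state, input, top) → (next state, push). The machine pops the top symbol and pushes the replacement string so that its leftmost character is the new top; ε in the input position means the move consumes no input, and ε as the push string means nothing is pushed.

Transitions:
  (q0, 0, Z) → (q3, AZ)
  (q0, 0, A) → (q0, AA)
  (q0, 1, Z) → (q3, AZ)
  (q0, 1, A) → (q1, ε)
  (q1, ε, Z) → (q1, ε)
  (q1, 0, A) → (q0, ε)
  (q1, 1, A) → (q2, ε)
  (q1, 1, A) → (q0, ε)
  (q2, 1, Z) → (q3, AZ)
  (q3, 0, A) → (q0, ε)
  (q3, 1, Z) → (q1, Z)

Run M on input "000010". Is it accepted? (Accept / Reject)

Reject

No computation consumes all input and empties the stack.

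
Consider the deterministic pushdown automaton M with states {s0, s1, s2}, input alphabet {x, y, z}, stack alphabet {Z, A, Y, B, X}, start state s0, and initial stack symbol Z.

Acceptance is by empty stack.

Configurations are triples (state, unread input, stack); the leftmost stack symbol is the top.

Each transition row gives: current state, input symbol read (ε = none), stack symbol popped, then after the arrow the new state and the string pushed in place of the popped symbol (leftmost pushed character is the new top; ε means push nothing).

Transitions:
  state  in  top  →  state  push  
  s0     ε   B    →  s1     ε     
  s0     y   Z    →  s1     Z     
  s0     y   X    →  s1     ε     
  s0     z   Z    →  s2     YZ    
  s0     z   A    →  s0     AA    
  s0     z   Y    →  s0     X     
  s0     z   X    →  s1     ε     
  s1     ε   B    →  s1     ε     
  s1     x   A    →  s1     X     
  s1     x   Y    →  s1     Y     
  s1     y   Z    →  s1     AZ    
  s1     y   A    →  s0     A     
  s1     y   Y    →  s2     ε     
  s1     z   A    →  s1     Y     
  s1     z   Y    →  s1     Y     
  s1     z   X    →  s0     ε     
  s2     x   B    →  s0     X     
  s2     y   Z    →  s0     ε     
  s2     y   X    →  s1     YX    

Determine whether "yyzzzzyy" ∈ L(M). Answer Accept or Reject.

(s0, yyzzzzyy, Z)
  read y, top Z: go to s1, push Z → (s1, yzzzzyy, Z)
  read y, top Z: go to s1, push AZ → (s1, zzzzyy, AZ)
  read z, top A: go to s1, push Y → (s1, zzzyy, YZ)
  read z, top Y: go to s1, push Y → (s1, zzyy, YZ)
  read z, top Y: go to s1, push Y → (s1, zyy, YZ)
  read z, top Y: go to s1, push Y → (s1, yy, YZ)
  read y, top Y: go to s2, push ε → (s2, y, Z)
  read y, top Z: go to s0, push ε → (s0, ε, ε)
All input consumed and the stack is empty.

Accept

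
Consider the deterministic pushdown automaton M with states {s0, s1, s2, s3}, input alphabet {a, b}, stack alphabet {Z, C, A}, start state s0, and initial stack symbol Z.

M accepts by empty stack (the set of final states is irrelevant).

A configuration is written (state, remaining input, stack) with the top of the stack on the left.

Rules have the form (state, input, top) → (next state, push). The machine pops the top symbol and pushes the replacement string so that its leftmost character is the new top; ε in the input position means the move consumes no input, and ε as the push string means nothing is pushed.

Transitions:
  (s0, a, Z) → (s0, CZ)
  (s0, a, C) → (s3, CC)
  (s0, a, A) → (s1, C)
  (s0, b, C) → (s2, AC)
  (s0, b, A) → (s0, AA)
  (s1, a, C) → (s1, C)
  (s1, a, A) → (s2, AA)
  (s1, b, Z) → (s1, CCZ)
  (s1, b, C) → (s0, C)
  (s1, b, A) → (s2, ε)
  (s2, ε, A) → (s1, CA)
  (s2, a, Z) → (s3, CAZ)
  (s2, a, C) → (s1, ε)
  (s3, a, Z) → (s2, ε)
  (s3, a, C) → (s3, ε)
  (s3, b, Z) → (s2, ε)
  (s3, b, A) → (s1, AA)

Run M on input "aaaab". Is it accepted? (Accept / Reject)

(s0, aaaab, Z)
  read a, top Z: go to s0, push CZ → (s0, aaab, CZ)
  read a, top C: go to s3, push CC → (s3, aab, CCZ)
  read a, top C: go to s3, push ε → (s3, ab, CZ)
  read a, top C: go to s3, push ε → (s3, b, Z)
  read b, top Z: go to s2, push ε → (s2, ε, ε)
All input consumed and the stack is empty.

Accept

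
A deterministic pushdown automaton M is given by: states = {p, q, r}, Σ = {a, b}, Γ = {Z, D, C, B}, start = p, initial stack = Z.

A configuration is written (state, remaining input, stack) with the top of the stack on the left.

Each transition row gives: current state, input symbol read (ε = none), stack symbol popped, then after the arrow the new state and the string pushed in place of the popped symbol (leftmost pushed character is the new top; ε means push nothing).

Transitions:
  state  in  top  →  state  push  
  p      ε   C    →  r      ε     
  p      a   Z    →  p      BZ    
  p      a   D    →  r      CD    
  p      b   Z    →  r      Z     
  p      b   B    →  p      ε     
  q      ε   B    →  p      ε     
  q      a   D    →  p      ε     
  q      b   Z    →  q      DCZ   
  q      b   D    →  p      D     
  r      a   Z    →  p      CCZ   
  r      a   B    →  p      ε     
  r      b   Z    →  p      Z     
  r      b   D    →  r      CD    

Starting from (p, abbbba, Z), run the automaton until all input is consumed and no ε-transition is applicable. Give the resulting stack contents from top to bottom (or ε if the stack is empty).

CZ

(p, abbbba, Z) ⊢ (p, bbbba, BZ) ⊢ (p, bbba, Z) ⊢ (r, bba, Z) ⊢ (p, ba, Z) ⊢ (r, a, Z) ⊢ (p, ε, CCZ) ⊢ (r, ε, CZ)
All input consumed in state r with stack CZ.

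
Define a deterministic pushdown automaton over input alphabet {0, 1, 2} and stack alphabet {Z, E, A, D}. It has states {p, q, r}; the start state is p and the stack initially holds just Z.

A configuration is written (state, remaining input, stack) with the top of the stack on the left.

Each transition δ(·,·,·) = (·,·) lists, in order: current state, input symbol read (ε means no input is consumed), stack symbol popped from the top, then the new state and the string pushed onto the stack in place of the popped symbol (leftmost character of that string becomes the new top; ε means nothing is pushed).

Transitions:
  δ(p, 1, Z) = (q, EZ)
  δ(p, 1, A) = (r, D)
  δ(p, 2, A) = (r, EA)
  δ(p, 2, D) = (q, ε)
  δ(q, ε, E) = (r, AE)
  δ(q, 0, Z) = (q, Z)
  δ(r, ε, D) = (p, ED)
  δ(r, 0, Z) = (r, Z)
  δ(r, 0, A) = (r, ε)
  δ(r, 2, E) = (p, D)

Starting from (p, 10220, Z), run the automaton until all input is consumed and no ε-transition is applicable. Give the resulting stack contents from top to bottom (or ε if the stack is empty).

Z

(p, 10220, Z)
  read 1, top Z: go to q, push EZ → (q, 0220, EZ)
  ε-move, top E: go to r, push AE → (r, 0220, AEZ)
  read 0, top A: go to r, push ε → (r, 220, EZ)
  read 2, top E: go to p, push D → (p, 20, DZ)
  read 2, top D: go to q, push ε → (q, 0, Z)
  read 0, top Z: go to q, push Z → (q, ε, Z)
All input consumed in state q with stack Z.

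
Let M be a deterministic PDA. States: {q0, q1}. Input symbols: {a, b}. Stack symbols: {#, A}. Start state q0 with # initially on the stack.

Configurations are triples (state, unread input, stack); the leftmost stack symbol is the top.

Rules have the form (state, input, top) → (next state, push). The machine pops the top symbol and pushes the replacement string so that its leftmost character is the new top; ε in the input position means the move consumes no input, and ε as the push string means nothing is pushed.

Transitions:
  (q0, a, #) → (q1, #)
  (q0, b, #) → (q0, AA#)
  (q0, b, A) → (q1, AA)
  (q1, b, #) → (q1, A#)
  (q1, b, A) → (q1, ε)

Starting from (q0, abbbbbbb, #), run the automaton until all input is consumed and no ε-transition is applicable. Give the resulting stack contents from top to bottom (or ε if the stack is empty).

A#

(q0, abbbbbbb, #)
  read a, top #: go to q1, push # → (q1, bbbbbbb, #)
  read b, top #: go to q1, push A# → (q1, bbbbbb, A#)
  read b, top A: go to q1, push ε → (q1, bbbbb, #)
  read b, top #: go to q1, push A# → (q1, bbbb, A#)
  read b, top A: go to q1, push ε → (q1, bbb, #)
  read b, top #: go to q1, push A# → (q1, bb, A#)
  read b, top A: go to q1, push ε → (q1, b, #)
  read b, top #: go to q1, push A# → (q1, ε, A#)
All input consumed in state q1 with stack A#.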